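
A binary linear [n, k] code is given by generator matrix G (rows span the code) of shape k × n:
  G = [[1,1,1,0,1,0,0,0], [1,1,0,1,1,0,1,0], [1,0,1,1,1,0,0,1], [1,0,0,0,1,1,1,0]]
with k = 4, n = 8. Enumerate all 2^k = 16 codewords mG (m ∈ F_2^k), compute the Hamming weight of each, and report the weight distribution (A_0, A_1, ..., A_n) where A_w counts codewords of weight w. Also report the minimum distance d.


Weight distribution: A_0 = 1, A_2 = 1, A_3 = 3, A_4 = 5, A_5 = 4, A_6 = 1, A_7 = 1. Minimum distance d = 2.

Enumerate all 2^4 = 16 messages m ∈ F_2^4.
For each, compute codeword c = mG in F_2^8, then tally its weight.
  m = 0000 → c = 00000000, weight = 0.
  m = 1000 → c = 11101000, weight = 4.
  m = 0100 → c = 11011010, weight = 5.
  m = 1100 → c = 00110010, weight = 3.
  m = 0010 → c = 10111001, weight = 5.
  m = 1010 → c = 01010001, weight = 3.
  m = 0110 → c = 01100011, weight = 4.
  m = 1110 → c = 10001011, weight = 4.
  m = 0001 → c = 10001110, weight = 4.
  m = 1001 → c = 01100110, weight = 4.
  m = 0101 → c = 01010100, weight = 3.
  m = 1101 → c = 10111100, weight = 5.
  m = 0011 → c = 00110111, weight = 5.
  m = 1011 → c = 11011111, weight = 7.
  m = 0111 → c = 11101101, weight = 6.
  m = 1111 → c = 00000101, weight = 2.
Tally weights:
  weight 0: 1 codewords.
  weight 2: 1 codewords.
  weight 3: 3 codewords.
  weight 4: 5 codewords.
  weight 5: 4 codewords.
  weight 6: 1 codewords.
  weight 7: 1 codewords.
Minimum distance d = smallest w > 0 with A_w > 0 = 2.
Sanity: Σ A_w = 16 = 2^4 = 16 ✓.


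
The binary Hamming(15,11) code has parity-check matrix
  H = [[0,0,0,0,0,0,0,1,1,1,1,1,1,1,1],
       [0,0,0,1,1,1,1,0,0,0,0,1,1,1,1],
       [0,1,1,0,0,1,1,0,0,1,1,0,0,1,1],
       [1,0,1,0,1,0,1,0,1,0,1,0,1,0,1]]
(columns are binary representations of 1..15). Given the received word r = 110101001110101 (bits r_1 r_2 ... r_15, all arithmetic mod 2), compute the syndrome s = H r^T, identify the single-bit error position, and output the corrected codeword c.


s = (1, 0, 1, 1)^T, error position = 11, corrected codeword c = 110101001100101

Compute s = H r^T mod 2 one row at a time:
  s_1 = 0 + 1 + 1 + 1 + 0 + 1 + 0 + 1 = 5 ≡ 1 (mod 2).
  s_2 = 1 + 0 + 1 + 0 + 0 + 1 + 0 + 1 = 4 ≡ 0 (mod 2).
  s_3 = 1 + 0 + 1 + 0 + 1 + 1 + 0 + 1 = 5 ≡ 1 (mod 2).
  s_4 = 1 + 0 + 0 + 0 + 1 + 1 + 1 + 1 = 5 ≡ 1 (mod 2).
s = (1, 0, 1, 1)^T — this equals column 11 of H (binary 1011), so error is at position 11.
Correct: flip bit 11 of r = 110101001110101 to get c = 110101001100101.


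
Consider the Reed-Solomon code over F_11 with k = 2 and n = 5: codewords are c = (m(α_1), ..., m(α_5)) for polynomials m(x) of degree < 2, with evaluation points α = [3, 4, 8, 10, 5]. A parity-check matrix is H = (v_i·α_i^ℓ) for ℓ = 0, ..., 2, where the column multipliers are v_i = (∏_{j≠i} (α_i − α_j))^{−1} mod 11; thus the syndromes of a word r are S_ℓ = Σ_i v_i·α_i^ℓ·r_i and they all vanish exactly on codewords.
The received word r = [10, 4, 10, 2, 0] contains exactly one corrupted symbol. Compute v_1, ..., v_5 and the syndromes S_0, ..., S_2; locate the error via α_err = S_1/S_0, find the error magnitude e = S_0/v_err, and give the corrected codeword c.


S = (6, 7, 10), error at position 1, error magnitude e = 2, c = [8, 4, 10, 2, 0].

Step 1: column multipliers v_i = (∏_{j≠i}(α_i − α_j))^{−1} mod 11.
  i = 1 (α = 3): (3−4)(3−8)(3−10)(3−5) = (−1)·(−5)·(−7)·(−2) = 70 ≡ 4, so v_1 = 4^{−1} = 3 (mod 11).
  i = 2 (α = 4): (4−3)(4−8)(4−10)(4−5) = 1·(−4)·(−6)·(−1) = −24 ≡ 9, so v_2 = 9^{−1} = 5 (mod 11).
  i = 3 (α = 8): (8−3)(8−4)(8−10)(8−5) = 5·4·(−2)·3 = −120 ≡ 1, so v_3 = 1^{−1} = 1 (mod 11).
  i = 4 (α = 10): (10−3)(10−4)(10−8)(10−5) = 7·6·2·5 = 420 ≡ 2, so v_4 = 2^{−1} = 6 (mod 11).
  i = 5 (α = 5): (5−3)(5−4)(5−8)(5−10) = 2·1·(−3)·(−5) = 30 ≡ 8, so v_5 = 8^{−1} = 7 (mod 11).
  v = [3, 5, 1, 6, 7].
Step 2: syndromes of r = [10, 4, 10, 2, 0] (all sums mod 11).
  S_0 = Σ v_i r_i = 3·10 + 5·4 + 1·10 + 6·2 + 7·0 = 72 ≡ 6.
  S_1 = Σ v_i α_i r_i = 3·3·10 + 5·4·4 + 1·8·10 + 6·10·2 + 7·5·0 = 370 ≡ 7.
  α_i^2 mod 11 = [9, 5, 9, 1, 3].
  S_2 = Σ v_i α_i^2 r_i = 3·9·10 + 5·5·4 + 1·9·10 + 6·1·2 + 7·3·0 = 472 ≡ 10.
  S = (6, 7, 10) ≠ 0, so r is not a codeword (an error is present).
Step 3: locate the error. For a single error e at position i, S_ℓ = v_i·e·α_i^ℓ, so α_err = S_1/S_0.
  S_0^{−1} = 6^{−1} = 2 (mod 11), so α_err = 7·2 = 14 ≡ 3 = α_1. Error position i = 1.
  Consistency check: S_2/S_1 = 10·8 = 80 ≡ 3 = α_err ✓ (single-error assumption holds).
Step 4: error magnitude e = S_0/v_1 = S_0·∏_{j≠1}(α_1 − α_j) = 6·4 = 24 ≡ 2 (mod 11).
Step 5: correct position 1: c_1 = r_1 − e = 10 − 2 ≡ 8 (mod 11). Hence c = [8, 4, 10, 2, 0].
  Check: interpolating c through the α_i gives m(x) = 9 + 7·x (degree < 2) with m(α_i) = c_i for every i, so c is indeed a codeword.


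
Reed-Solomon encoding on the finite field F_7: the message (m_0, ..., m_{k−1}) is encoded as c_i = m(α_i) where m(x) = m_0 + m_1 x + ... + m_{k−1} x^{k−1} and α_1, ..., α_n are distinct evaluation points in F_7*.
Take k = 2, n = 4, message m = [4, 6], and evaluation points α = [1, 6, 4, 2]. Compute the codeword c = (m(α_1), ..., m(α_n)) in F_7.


c = [3, 5, 0, 2]

Message polynomial: m(x) = 4 + 6·x (mod 7).
For each evaluation point α_i, compute m(α_i) mod 7:
  α_1 = 1: Horner steps 6 → 3, so m(1) = 3.
  α_2 = 6: Horner steps 6 → 5, so m(6) = 5.
  α_3 = 4: Horner steps 6 → 0, so m(4) = 0.
  α_4 = 2: Horner steps 6 → 2, so m(2) = 2.
Codeword c = [3, 5, 0, 2] ∈ F_7^4.


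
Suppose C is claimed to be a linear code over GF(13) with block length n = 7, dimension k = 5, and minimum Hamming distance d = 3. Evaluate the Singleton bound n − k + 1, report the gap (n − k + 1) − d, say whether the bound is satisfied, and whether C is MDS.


Singleton RHS = n − k + 1 = 3, slack = 0, bound satisfied, MDS.

Singleton bound: d ≤ n − k + 1.
Here n = 7, k = 5, so n − k + 1 = 3.
Given d = 3, check d ≤ 3: YES.
Slack = (n − k + 1) − d = 0.
The code is MDS (slack = 0).
Description: the claimed parameters are [7, 5, 3]_13; such a code would be MDS (meets Singleton bound).


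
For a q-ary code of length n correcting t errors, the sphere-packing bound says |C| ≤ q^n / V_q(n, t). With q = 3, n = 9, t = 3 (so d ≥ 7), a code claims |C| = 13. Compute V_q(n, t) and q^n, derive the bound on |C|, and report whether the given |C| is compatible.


V_q(n, t) = 835, q^n = 19683, Hamming bound = 23, |C| = 13 ≤ bound (satisfied).

Step 1: Compute V_q(n, t) = Σ_{j=0}^3 C(n, j) (q−1)^j.
  j = 0: C(9,0)·(2)^0 = 1·1 = 1.
  j = 1: C(9,1)·(2)^1 = 9·2 = 18.
  j = 2: C(9,2)·(2)^2 = 36·4 = 144.
  j = 3: C(9,3)·(2)^3 = 84·8 = 672.
  V_q(n, t) = 1 + 18 + 144 + 672 = 835.
Step 2: q^n = 3^9 = 19683.
Step 3: Hamming bound ⌊q^n / V_q(n,t)⌋ = ⌊19683/835⌋ = 23.
Step 4: Compare |C| = 13 to 23: satisfied.
The claimed |C| lies below the Hamming bound.


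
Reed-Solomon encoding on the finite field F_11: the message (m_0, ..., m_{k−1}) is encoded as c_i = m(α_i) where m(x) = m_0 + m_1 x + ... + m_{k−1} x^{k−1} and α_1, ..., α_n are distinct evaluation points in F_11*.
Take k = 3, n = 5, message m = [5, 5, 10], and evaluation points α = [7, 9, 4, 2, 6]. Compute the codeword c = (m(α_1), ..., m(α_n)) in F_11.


c = [2, 2, 9, 0, 10]

Message polynomial: m(x) = 5 + 5·x + 10·x^2 (mod 11).
For each evaluation point α_i, compute m(α_i) mod 11:
  α_1 = 7: Horner steps 10 → 9 → 2, so m(7) = 2.
  α_2 = 9: Horner steps 10 → 7 → 2, so m(9) = 2.
  α_3 = 4: Horner steps 10 → 1 → 9, so m(4) = 9.
  α_4 = 2: Horner steps 10 → 3 → 0, so m(2) = 0.
  α_5 = 6: Horner steps 10 → 10 → 10, so m(6) = 10.
Codeword c = [2, 2, 9, 0, 10] ∈ F_11^5.


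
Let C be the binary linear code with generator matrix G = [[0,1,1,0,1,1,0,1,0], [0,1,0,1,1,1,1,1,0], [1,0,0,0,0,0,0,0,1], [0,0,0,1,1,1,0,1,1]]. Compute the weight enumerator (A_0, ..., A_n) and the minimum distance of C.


Weight distribution: A_0 = 1, A_2 = 1, A_3 = 3, A_4 = 2, A_5 = 4, A_6 = 3, A_7 = 1, A_8 = 1. Minimum distance d = 2.

Enumerate all 2^4 = 16 messages m ∈ F_2^4.
For each, compute codeword c = mG in F_2^9, then tally its weight.
  m = 0000 → c = 000000000, weight = 0.
  m = 1000 → c = 011011010, weight = 5.
  m = 0100 → c = 010111110, weight = 6.
  m = 1100 → c = 001100100, weight = 3.
  m = 0010 → c = 100000001, weight = 2.
  m = 1010 → c = 111011011, weight = 7.
  m = 0110 → c = 110111111, weight = 8.
  m = 1110 → c = 101100101, weight = 5.
  m = 0001 → c = 000111011, weight = 5.
  m = 1001 → c = 011100001, weight = 4.
  m = 0101 → c = 010000101, weight = 3.
  m = 1101 → c = 001011111, weight = 6.
  m = 0011 → c = 100111010, weight = 5.
  m = 1011 → c = 111100000, weight = 4.
  m = 0111 → c = 110000100, weight = 3.
  m = 1111 → c = 101011110, weight = 6.
Tally weights:
  weight 0: 1 codewords.
  weight 2: 1 codewords.
  weight 3: 3 codewords.
  weight 4: 2 codewords.
  weight 5: 4 codewords.
  weight 6: 3 codewords.
  weight 7: 1 codewords.
  weight 8: 1 codewords.
Minimum distance d = smallest w > 0 with A_w > 0 = 2.
Sanity: Σ A_w = 16 = 2^4 = 16 ✓.


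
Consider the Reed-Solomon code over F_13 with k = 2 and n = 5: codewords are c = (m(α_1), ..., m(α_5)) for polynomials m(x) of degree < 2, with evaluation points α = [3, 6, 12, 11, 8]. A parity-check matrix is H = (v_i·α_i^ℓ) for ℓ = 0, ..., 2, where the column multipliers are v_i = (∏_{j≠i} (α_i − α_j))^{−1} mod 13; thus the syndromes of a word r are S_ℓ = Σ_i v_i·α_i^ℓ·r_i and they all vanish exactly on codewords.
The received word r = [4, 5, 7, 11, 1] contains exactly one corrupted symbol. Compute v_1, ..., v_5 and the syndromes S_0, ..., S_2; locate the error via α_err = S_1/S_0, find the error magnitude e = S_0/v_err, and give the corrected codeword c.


S = (10, 2, 3), error at position 5, error magnitude e = 4, c = [4, 5, 7, 11, 10].

Step 1: column multipliers v_i = (∏_{j≠i}(α_i − α_j))^{−1} mod 13.
  i = 1 (α = 3): (3−6)(3−12)(3−11)(3−8) = (−3)·(−9)·(−8)·(−5) = 1080 ≡ 1, so v_1 = 1^{−1} = 1 (mod 13).
  i = 2 (α = 6): (6−3)(6−12)(6−11)(6−8) = 3·(−6)·(−5)·(−2) = −180 ≡ 2, so v_2 = 2^{−1} = 7 (mod 13).
  i = 3 (α = 12): (12−3)(12−6)(12−11)(12−8) = 9·6·1·4 = 216 ≡ 8, so v_3 = 8^{−1} = 5 (mod 13).
  i = 4 (α = 11): (11−3)(11−6)(11−12)(11−8) = 8·5·(−1)·3 = −120 ≡ 10, so v_4 = 10^{−1} = 4 (mod 13).
  i = 5 (α = 8): (8−3)(8−6)(8−12)(8−11) = 5·2·(−4)·(−3) = 120 ≡ 3, so v_5 = 3^{−1} = 9 (mod 13).
  v = [1, 7, 5, 4, 9].
Step 2: syndromes of r = [4, 5, 7, 11, 1] (all sums mod 13).
  S_0 = Σ v_i r_i = 1·4 + 7·5 + 5·7 + 4·11 + 9·1 = 127 ≡ 10.
  S_1 = Σ v_i α_i r_i = 1·3·4 + 7·6·5 + 5·12·7 + 4·11·11 + 9·8·1 = 1198 ≡ 2.
  α_i^2 mod 13 = [9, 10, 1, 4, 12].
  S_2 = Σ v_i α_i^2 r_i = 1·9·4 + 7·10·5 + 5·1·7 + 4·4·11 + 9·12·1 = 705 ≡ 3.
  S = (10, 2, 3) ≠ 0, so r is not a codeword (an error is present).
Step 3: locate the error. For a single error e at position i, S_ℓ = v_i·e·α_i^ℓ, so α_err = S_1/S_0.
  S_0^{−1} = 10^{−1} = 4 (mod 13), so α_err = 2·4 = 8 ≡ 8 = α_5. Error position i = 5.
  Consistency check: S_2/S_1 = 3·7 = 21 ≡ 8 = α_err ✓ (single-error assumption holds).
Step 4: error magnitude e = S_0/v_5 = S_0·∏_{j≠5}(α_5 − α_j) = 10·3 = 30 ≡ 4 (mod 13).
Step 5: correct position 5: c_5 = r_5 − e = 1 − 4 ≡ 10 (mod 13). Hence c = [4, 5, 7, 11, 10].
  Check: interpolating c through the α_i gives m(x) = 3 + 9·x (degree < 2) with m(α_i) = c_i for every i, so c is indeed a codeword.


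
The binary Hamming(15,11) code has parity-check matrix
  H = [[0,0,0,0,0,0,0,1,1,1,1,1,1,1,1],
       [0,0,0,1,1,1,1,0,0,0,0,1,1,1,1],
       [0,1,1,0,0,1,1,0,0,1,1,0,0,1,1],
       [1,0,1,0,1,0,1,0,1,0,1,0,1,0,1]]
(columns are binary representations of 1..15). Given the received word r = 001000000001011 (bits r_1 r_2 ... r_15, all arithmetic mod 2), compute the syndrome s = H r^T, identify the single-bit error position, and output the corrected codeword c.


s = (1, 1, 1, 0)^T, error position = 14, corrected codeword c = 001000000001001

Compute s = H r^T mod 2 one row at a time:
  s_1 = 0 + 0 + 0 + 0 + 1 + 0 + 1 + 1 = 3 ≡ 1 (mod 2).
  s_2 = 0 + 0 + 0 + 0 + 1 + 0 + 1 + 1 = 3 ≡ 1 (mod 2).
  s_3 = 0 + 1 + 0 + 0 + 0 + 0 + 1 + 1 = 3 ≡ 1 (mod 2).
  s_4 = 0 + 1 + 0 + 0 + 0 + 0 + 0 + 1 = 2 ≡ 0 (mod 2).
s = (1, 1, 1, 0)^T — this equals column 14 of H (binary 1110), so error is at position 14.
Correct: flip bit 14 of r = 001000000001011 to get c = 001000000001001.


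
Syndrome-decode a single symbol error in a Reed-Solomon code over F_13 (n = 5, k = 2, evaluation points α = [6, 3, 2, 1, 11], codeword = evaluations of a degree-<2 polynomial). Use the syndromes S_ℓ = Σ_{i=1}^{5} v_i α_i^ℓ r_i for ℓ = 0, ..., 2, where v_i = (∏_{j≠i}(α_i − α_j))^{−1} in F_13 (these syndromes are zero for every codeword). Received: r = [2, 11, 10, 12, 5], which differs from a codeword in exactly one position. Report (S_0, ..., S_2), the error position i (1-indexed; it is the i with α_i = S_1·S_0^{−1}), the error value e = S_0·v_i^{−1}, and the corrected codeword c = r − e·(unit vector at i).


S = (9, 1, 3), error at position 2, error magnitude e = 3, c = [2, 8, 10, 12, 5].

Step 1: column multipliers v_i = (∏_{j≠i}(α_i − α_j))^{−1} mod 13.
  i = 1 (α = 6): (6−3)(6−2)(6−1)(6−11) = 3·4·5·(−5) = −300 ≡ 12, so v_1 = 12^{−1} = 12 (mod 13).
  i = 2 (α = 3): (3−6)(3−2)(3−1)(3−11) = (−3)·1·2·(−8) = 48 ≡ 9, so v_2 = 9^{−1} = 3 (mod 13).
  i = 3 (α = 2): (2−6)(2−3)(2−1)(2−11) = (−4)·(−1)·1·(−9) = −36 ≡ 3, so v_3 = 3^{−1} = 9 (mod 13).
  i = 4 (α = 1): (1−6)(1−3)(1−2)(1−11) = (−5)·(−2)·(−1)·(−10) = 100 ≡ 9, so v_4 = 9^{−1} = 3 (mod 13).
  i = 5 (α = 11): (11−6)(11−3)(11−2)(11−1) = 5·8·9·10 = 3600 ≡ 12, so v_5 = 12^{−1} = 12 (mod 13).
  v = [12, 3, 9, 3, 12].
Step 2: syndromes of r = [2, 11, 10, 12, 5] (all sums mod 13).
  S_0 = Σ v_i r_i = 12·2 + 3·11 + 9·10 + 3·12 + 12·5 = 243 ≡ 9.
  S_1 = Σ v_i α_i r_i = 12·6·2 + 3·3·11 + 9·2·10 + 3·1·12 + 12·11·5 = 1119 ≡ 1.
  α_i^2 mod 13 = [10, 9, 4, 1, 4].
  S_2 = Σ v_i α_i^2 r_i = 12·10·2 + 3·9·11 + 9·4·10 + 3·1·12 + 12·4·5 = 1173 ≡ 3.
  S = (9, 1, 3) ≠ 0, so r is not a codeword (an error is present).
Step 3: locate the error. For a single error e at position i, S_ℓ = v_i·e·α_i^ℓ, so α_err = S_1/S_0.
  S_0^{−1} = 9^{−1} = 3 (mod 13), so α_err = 1·3 = 3 ≡ 3 = α_2. Error position i = 2.
  Consistency check: S_2/S_1 = 3·1 = 3 ≡ 3 = α_err ✓ (single-error assumption holds).
Step 4: error magnitude e = S_0/v_2 = S_0·∏_{j≠2}(α_2 − α_j) = 9·9 = 81 ≡ 3 (mod 13).
Step 5: correct position 2: c_2 = r_2 − e = 11 − 3 ≡ 8 (mod 13). Hence c = [2, 8, 10, 12, 5].
  Check: interpolating c through the α_i gives m(x) = 1 + 11·x (degree < 2) with m(α_i) = c_i for every i, so c is indeed a codeword.


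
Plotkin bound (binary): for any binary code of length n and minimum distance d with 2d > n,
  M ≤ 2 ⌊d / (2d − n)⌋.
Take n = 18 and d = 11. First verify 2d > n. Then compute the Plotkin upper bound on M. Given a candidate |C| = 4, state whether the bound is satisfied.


Plotkin bound M ≤ 4; given |C| = 4 ≤ bound (satisfied).

Check applicability: 2d = 22, n = 18.
2d − n = 4 > 0, so Plotkin applies.
Compute d/(2d−n) = 11/4 ≈ 2.7500.
⌊d/(2d−n)⌋ = 2.
Plotkin bound: M ≤ 2·2 = 4.
Given |C| = 4, check: satisfied.
This |C| is at the Plotkin bound.


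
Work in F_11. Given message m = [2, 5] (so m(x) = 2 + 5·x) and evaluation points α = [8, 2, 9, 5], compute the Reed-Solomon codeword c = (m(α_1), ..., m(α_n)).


c = [9, 1, 3, 5]

Message polynomial: m(x) = 2 + 5·x (mod 11).
For each evaluation point α_i, compute m(α_i) mod 11:
  α_1 = 8: Horner steps 5 → 9, so m(8) = 9.
  α_2 = 2: Horner steps 5 → 1, so m(2) = 1.
  α_3 = 9: Horner steps 5 → 3, so m(9) = 3.
  α_4 = 5: Horner steps 5 → 5, so m(5) = 5.
Codeword c = [9, 1, 3, 5] ∈ F_11^4.


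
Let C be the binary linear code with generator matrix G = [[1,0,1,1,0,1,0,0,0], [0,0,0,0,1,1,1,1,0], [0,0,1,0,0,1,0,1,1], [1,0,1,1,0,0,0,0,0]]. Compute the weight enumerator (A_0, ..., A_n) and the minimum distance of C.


Weight distribution: A_0 = 1, A_1 = 1, A_3 = 3, A_4 = 5, A_5 = 3, A_6 = 2, A_7 = 1. Minimum distance d = 1.

Enumerate all 2^4 = 16 messages m ∈ F_2^4.
For each, compute codeword c = mG in F_2^9, then tally its weight.
  m = 0000 → c = 000000000, weight = 0.
  m = 1000 → c = 101101000, weight = 4.
  m = 0100 → c = 000011110, weight = 4.
  m = 1100 → c = 101110110, weight = 6.
  m = 0010 → c = 001001011, weight = 4.
  m = 1010 → c = 100100011, weight = 4.
  m = 0110 → c = 001010101, weight = 4.
  m = 1110 → c = 100111101, weight = 6.
  m = 0001 → c = 101100000, weight = 3.
  m = 1001 → c = 000001000, weight = 1.
  m = 0101 → c = 101111110, weight = 7.
  m = 1101 → c = 000010110, weight = 3.
  m = 0011 → c = 100101011, weight = 5.
  m = 1011 → c = 001000011, weight = 3.
  m = 0111 → c = 100110101, weight = 5.
  m = 1111 → c = 001011101, weight = 5.
Tally weights:
  weight 0: 1 codewords.
  weight 1: 1 codewords.
  weight 3: 3 codewords.
  weight 4: 5 codewords.
  weight 5: 3 codewords.
  weight 6: 2 codewords.
  weight 7: 1 codewords.
Minimum distance d = smallest w > 0 with A_w > 0 = 1.
Sanity: Σ A_w = 16 = 2^4 = 16 ✓.


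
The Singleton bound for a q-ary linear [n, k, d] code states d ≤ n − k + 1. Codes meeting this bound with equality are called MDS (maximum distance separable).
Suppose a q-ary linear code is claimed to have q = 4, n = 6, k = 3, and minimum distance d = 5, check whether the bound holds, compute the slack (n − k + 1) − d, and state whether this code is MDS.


Singleton RHS = n − k + 1 = 4, slack = -1, bound violated (no such code; not MDS).

Singleton bound: d ≤ n − k + 1.
Here n = 6, k = 3, so n − k + 1 = 4.
Given d = 5, check d ≤ 4: NO.
Slack = (n − k + 1) − d = -1.
The slack is negative: d = 5 exceeds n − k + 1 = 4 by 1, so the Singleton bound is violated and no linear [6, 3, 5]_4 code can exist. In particular it is not MDS (MDS requires d = n − k + 1 exactly).
Description: the claimed parameters are [6, 3, 5]_4; such a code would be impossible (violates the Singleton bound).


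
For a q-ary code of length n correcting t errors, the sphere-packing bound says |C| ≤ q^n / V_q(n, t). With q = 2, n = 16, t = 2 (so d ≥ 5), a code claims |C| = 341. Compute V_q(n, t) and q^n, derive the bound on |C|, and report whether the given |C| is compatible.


V_q(n, t) = 137, q^n = 65536, Hamming bound = 478, |C| = 341 ≤ bound (satisfied).

Step 1: Compute V_q(n, t) = Σ_{j=0}^2 C(n, j) (q−1)^j.
  j = 0: C(16,0)·(1)^0 = 1·1 = 1.
  j = 1: C(16,1)·(1)^1 = 16·1 = 16.
  j = 2: C(16,2)·(1)^2 = 120·1 = 120.
  V_q(n, t) = 1 + 16 + 120 = 137.
Step 2: q^n = 2^16 = 65536.
Step 3: Hamming bound ⌊q^n / V_q(n,t)⌋ = ⌊65536/137⌋ = 478.
Step 4: Compare |C| = 341 to 478: satisfied.
The claimed |C| lies below the Hamming bound.


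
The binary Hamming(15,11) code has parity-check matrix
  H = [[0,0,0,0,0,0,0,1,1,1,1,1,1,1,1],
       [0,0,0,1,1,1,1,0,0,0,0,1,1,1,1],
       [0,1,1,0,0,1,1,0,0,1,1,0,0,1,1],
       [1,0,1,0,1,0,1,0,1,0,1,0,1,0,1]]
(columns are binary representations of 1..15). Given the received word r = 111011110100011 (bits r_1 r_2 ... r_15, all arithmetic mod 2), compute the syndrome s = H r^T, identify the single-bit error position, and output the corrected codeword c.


s = (0, 1, 1, 1)^T, error position = 7, corrected codeword c = 111011010100011

Compute s = H r^T mod 2 one row at a time:
  s_1 = 1 + 0 + 1 + 0 + 0 + 0 + 1 + 1 = 4 ≡ 0 (mod 2).
  s_2 = 0 + 1 + 1 + 1 + 0 + 0 + 1 + 1 = 5 ≡ 1 (mod 2).
  s_3 = 1 + 1 + 1 + 1 + 1 + 0 + 1 + 1 = 7 ≡ 1 (mod 2).
  s_4 = 1 + 1 + 1 + 1 + 0 + 0 + 0 + 1 = 5 ≡ 1 (mod 2).
s = (0, 1, 1, 1)^T — this equals column 7 of H (binary 0111), so error is at position 7.
Correct: flip bit 7 of r = 111011110100011 to get c = 111011010100011.


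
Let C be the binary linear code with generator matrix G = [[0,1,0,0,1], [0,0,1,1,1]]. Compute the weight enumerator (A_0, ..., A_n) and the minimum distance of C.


Weight distribution: A_0 = 1, A_2 = 1, A_3 = 2. Minimum distance d = 2.

Enumerate all 2^2 = 4 messages m ∈ F_2^2.
For each, compute codeword c = mG in F_2^5, then tally its weight.
  m = 00 → c = 00000, weight = 0.
  m = 10 → c = 01001, weight = 2.
  m = 01 → c = 00111, weight = 3.
  m = 11 → c = 01110, weight = 3.
Tally weights:
  weight 0: 1 codewords.
  weight 2: 1 codewords.
  weight 3: 2 codewords.
Minimum distance d = smallest w > 0 with A_w > 0 = 2.
Sanity: Σ A_w = 4 = 2^2 = 4 ✓.


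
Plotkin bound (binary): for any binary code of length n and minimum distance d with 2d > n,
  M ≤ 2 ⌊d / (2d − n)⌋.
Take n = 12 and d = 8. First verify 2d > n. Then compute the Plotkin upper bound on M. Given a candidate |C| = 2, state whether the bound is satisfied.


Plotkin bound M ≤ 4; given |C| = 2 ≤ bound (satisfied).

Check applicability: 2d = 16, n = 12.
2d − n = 4 > 0, so Plotkin applies.
Compute d/(2d−n) = 8/4 ≈ 2.0000.
⌊d/(2d−n)⌋ = 2.
Plotkin bound: M ≤ 2·2 = 4.
Given |C| = 2, check: satisfied.
This |C| is below the Plotkin bound.


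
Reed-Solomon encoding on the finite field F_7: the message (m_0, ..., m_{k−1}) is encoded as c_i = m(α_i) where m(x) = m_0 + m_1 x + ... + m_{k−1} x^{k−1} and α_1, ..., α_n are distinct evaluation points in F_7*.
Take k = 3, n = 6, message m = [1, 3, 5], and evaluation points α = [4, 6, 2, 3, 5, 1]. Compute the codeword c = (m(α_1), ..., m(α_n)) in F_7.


c = [2, 3, 6, 6, 1, 2]

Message polynomial: m(x) = 1 + 3·x + 5·x^2 (mod 7).
For each evaluation point α_i, compute m(α_i) mod 7:
  α_1 = 4: Horner steps 5 → 2 → 2, so m(4) = 2.
  α_2 = 6: Horner steps 5 → 5 → 3, so m(6) = 3.
  α_3 = 2: Horner steps 5 → 6 → 6, so m(2) = 6.
  α_4 = 3: Horner steps 5 → 4 → 6, so m(3) = 6.
  α_5 = 5: Horner steps 5 → 0 → 1, so m(5) = 1.
  α_6 = 1: Horner steps 5 → 1 → 2, so m(1) = 2.
Codeword c = [2, 3, 6, 6, 1, 2] ∈ F_7^6.


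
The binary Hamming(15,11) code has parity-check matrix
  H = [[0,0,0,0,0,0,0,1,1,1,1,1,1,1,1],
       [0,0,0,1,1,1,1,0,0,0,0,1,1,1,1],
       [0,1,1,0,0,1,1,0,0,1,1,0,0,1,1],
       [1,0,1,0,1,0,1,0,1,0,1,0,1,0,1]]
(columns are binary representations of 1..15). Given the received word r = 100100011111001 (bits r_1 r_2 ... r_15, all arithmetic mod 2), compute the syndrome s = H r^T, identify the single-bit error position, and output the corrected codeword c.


s = (0, 1, 1, 0)^T, error position = 6, corrected codeword c = 100101011111001

Compute s = H r^T mod 2 one row at a time:
  s_1 = 1 + 1 + 1 + 1 + 1 + 0 + 0 + 1 = 6 ≡ 0 (mod 2).
  s_2 = 1 + 0 + 0 + 0 + 1 + 0 + 0 + 1 = 3 ≡ 1 (mod 2).
  s_3 = 0 + 0 + 0 + 0 + 1 + 1 + 0 + 1 = 3 ≡ 1 (mod 2).
  s_4 = 1 + 0 + 0 + 0 + 1 + 1 + 0 + 1 = 4 ≡ 0 (mod 2).
s = (0, 1, 1, 0)^T — this equals column 6 of H (binary 0110), so error is at position 6.
Correct: flip bit 6 of r = 100100011111001 to get c = 100101011111001.


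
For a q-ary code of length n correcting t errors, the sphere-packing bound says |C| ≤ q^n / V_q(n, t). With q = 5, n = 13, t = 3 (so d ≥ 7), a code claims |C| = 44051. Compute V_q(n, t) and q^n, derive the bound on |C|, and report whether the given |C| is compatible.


V_q(n, t) = 19605, q^n = 1220703125, Hamming bound = 62264, |C| = 44051 ≤ bound (satisfied).

Step 1: Compute V_q(n, t) = Σ_{j=0}^3 C(n, j) (q−1)^j.
  j = 0: C(13,0)·(4)^0 = 1·1 = 1.
  j = 1: C(13,1)·(4)^1 = 13·4 = 52.
  j = 2: C(13,2)·(4)^2 = 78·16 = 1248.
  j = 3: C(13,3)·(4)^3 = 286·64 = 18304.
  V_q(n, t) = 1 + 52 + 1248 + 18304 = 19605.
Step 2: q^n = 5^13 = 1220703125.
Step 3: Hamming bound ⌊q^n / V_q(n,t)⌋ = ⌊1220703125/19605⌋ = 62264.
Step 4: Compare |C| = 44051 to 62264: satisfied.
The claimed |C| lies below the Hamming bound.


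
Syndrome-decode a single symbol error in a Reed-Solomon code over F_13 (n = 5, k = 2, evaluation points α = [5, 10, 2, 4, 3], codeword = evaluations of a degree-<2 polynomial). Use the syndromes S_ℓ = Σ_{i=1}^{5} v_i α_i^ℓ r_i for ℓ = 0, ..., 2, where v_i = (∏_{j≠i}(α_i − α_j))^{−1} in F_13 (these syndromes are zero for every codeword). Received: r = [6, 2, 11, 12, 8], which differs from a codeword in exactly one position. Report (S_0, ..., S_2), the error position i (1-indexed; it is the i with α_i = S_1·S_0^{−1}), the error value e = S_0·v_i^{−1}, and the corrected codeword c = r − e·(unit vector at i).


S = (10, 4, 12), error at position 5, error magnitude e = 3, c = [6, 2, 11, 12, 5].

Step 1: column multipliers v_i = (∏_{j≠i}(α_i − α_j))^{−1} mod 13.
  i = 1 (α = 5): (5−10)(5−2)(5−4)(5−3) = (−5)·3·1·2 = −30 ≡ 9, so v_1 = 9^{−1} = 3 (mod 13).
  i = 2 (α = 10): (10−5)(10−2)(10−4)(10−3) = 5·8·6·7 = 1680 ≡ 3, so v_2 = 3^{−1} = 9 (mod 13).
  i = 3 (α = 2): (2−5)(2−10)(2−4)(2−3) = (−3)·(−8)·(−2)·(−1) = 48 ≡ 9, so v_3 = 9^{−1} = 3 (mod 13).
  i = 4 (α = 4): (4−5)(4−10)(4−2)(4−3) = (−1)·(−6)·2·1 = 12 ≡ 12, so v_4 = 12^{−1} = 12 (mod 13).
  i = 5 (α = 3): (3−5)(3−10)(3−2)(3−4) = (−2)·(−7)·1·(−1) = −14 ≡ 12, so v_5 = 12^{−1} = 12 (mod 13).
  v = [3, 9, 3, 12, 12].
Step 2: syndromes of r = [6, 2, 11, 12, 8] (all sums mod 13).
  S_0 = Σ v_i r_i = 3·6 + 9·2 + 3·11 + 12·12 + 12·8 = 309 ≡ 10.
  S_1 = Σ v_i α_i r_i = 3·5·6 + 9·10·2 + 3·2·11 + 12·4·12 + 12·3·8 = 1200 ≡ 4.
  α_i^2 mod 13 = [12, 9, 4, 3, 9].
  S_2 = Σ v_i α_i^2 r_i = 3·12·6 + 9·9·2 + 3·4·11 + 12·3·12 + 12·9·8 = 1806 ≡ 12.
  S = (10, 4, 12) ≠ 0, so r is not a codeword (an error is present).
Step 3: locate the error. For a single error e at position i, S_ℓ = v_i·e·α_i^ℓ, so α_err = S_1/S_0.
  S_0^{−1} = 10^{−1} = 4 (mod 13), so α_err = 4·4 = 16 ≡ 3 = α_5. Error position i = 5.
  Consistency check: S_2/S_1 = 12·10 = 120 ≡ 3 = α_err ✓ (single-error assumption holds).
Step 4: error magnitude e = S_0/v_5 = S_0·∏_{j≠5}(α_5 − α_j) = 10·12 = 120 ≡ 3 (mod 13).
Step 5: correct position 5: c_5 = r_5 − e = 8 − 3 ≡ 5 (mod 13). Hence c = [6, 2, 11, 12, 5].
  Check: interpolating c through the α_i gives m(x) = 10 + 7·x (degree < 2) with m(α_i) = c_i for every i, so c is indeed a codeword.


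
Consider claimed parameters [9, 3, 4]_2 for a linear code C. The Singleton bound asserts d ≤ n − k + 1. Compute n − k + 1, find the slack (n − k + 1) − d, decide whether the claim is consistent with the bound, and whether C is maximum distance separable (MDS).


Singleton RHS = n − k + 1 = 7, slack = 3, bound satisfied, not MDS.

Singleton bound: d ≤ n − k + 1.
Here n = 9, k = 3, so n − k + 1 = 7.
Given d = 4, check d ≤ 7: YES.
Slack = (n − k + 1) − d = 3.
The code is NOT MDS (slack = 3 > 0).
Description: the claimed parameters are [9, 3, 4]_2; such a code would be non-MDS.


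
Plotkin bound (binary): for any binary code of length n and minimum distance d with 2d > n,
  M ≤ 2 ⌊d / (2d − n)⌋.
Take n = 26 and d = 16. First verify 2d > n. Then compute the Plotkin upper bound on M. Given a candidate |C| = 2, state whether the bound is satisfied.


Plotkin bound M ≤ 4; given |C| = 2 ≤ bound (satisfied).

Check applicability: 2d = 32, n = 26.
2d − n = 6 > 0, so Plotkin applies.
Compute d/(2d−n) = 16/6 ≈ 2.6667.
⌊d/(2d−n)⌋ = 2.
Plotkin bound: M ≤ 2·2 = 4.
Given |C| = 2, check: satisfied.
This |C| is below the Plotkin bound.


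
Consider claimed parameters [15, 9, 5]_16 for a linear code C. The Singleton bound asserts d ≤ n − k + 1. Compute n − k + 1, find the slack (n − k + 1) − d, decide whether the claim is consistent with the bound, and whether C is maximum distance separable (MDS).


Singleton RHS = n − k + 1 = 7, slack = 2, bound satisfied, not MDS.

Singleton bound: d ≤ n − k + 1.
Here n = 15, k = 9, so n − k + 1 = 7.
Given d = 5, check d ≤ 7: YES.
Slack = (n − k + 1) − d = 2.
The code is NOT MDS (slack = 2 > 0).
Description: the claimed parameters are [15, 9, 5]_16; such a code would be non-MDS.


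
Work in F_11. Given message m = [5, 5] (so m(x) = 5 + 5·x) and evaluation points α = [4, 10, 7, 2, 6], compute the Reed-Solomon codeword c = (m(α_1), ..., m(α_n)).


c = [3, 0, 7, 4, 2]

Message polynomial: m(x) = 5 + 5·x (mod 11).
For each evaluation point α_i, compute m(α_i) mod 11:
  α_1 = 4: Horner steps 5 → 3, so m(4) = 3.
  α_2 = 10: Horner steps 5 → 0, so m(10) = 0.
  α_3 = 7: Horner steps 5 → 7, so m(7) = 7.
  α_4 = 2: Horner steps 5 → 4, so m(2) = 4.
  α_5 = 6: Horner steps 5 → 2, so m(6) = 2.
Codeword c = [3, 0, 7, 4, 2] ∈ F_11^5.


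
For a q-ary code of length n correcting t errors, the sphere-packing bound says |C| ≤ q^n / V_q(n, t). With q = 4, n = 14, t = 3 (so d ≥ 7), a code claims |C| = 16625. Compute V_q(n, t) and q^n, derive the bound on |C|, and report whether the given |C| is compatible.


V_q(n, t) = 10690, q^n = 268435456, Hamming bound = 25110, |C| = 16625 ≤ bound (satisfied).

Step 1: Compute V_q(n, t) = Σ_{j=0}^3 C(n, j) (q−1)^j.
  j = 0: C(14,0)·(3)^0 = 1·1 = 1.
  j = 1: C(14,1)·(3)^1 = 14·3 = 42.
  j = 2: C(14,2)·(3)^2 = 91·9 = 819.
  j = 3: C(14,3)·(3)^3 = 364·27 = 9828.
  V_q(n, t) = 1 + 42 + 819 + 9828 = 10690.
Step 2: q^n = 4^14 = 268435456.
Step 3: Hamming bound ⌊q^n / V_q(n,t)⌋ = ⌊268435456/10690⌋ = 25110.
Step 4: Compare |C| = 16625 to 25110: satisfied.
The claimed |C| lies below the Hamming bound.


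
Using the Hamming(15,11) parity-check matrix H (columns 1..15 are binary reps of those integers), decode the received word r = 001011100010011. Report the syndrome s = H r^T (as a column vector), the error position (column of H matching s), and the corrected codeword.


s = (1, 1, 0, 1)^T, error position = 13, corrected codeword c = 001011100010111

Compute s = H r^T mod 2 one row at a time:
  s_1 = 0 + 0 + 0 + 1 + 0 + 0 + 1 + 1 = 3 ≡ 1 (mod 2).
  s_2 = 0 + 1 + 1 + 1 + 0 + 0 + 1 + 1 = 5 ≡ 1 (mod 2).
  s_3 = 0 + 1 + 1 + 1 + 0 + 1 + 1 + 1 = 6 ≡ 0 (mod 2).
  s_4 = 0 + 1 + 1 + 1 + 0 + 1 + 0 + 1 = 5 ≡ 1 (mod 2).
s = (1, 1, 0, 1)^T — this equals column 13 of H (binary 1101), so error is at position 13.
Correct: flip bit 13 of r = 001011100010011 to get c = 001011100010111.


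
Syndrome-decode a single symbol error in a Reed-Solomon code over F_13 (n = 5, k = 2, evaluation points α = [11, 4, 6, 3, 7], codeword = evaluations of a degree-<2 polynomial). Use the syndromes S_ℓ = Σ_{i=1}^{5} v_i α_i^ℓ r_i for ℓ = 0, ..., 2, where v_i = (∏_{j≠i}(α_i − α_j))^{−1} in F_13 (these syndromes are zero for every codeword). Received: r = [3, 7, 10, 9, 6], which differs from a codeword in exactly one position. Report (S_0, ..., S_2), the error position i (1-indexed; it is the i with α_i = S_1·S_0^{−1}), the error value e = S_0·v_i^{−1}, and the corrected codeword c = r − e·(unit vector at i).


S = (8, 6, 11), error at position 2, error magnitude e = 2, c = [3, 5, 10, 9, 6].

Step 1: column multipliers v_i = (∏_{j≠i}(α_i − α_j))^{−1} mod 13.
  i = 1 (α = 11): (11−4)(11−6)(11−3)(11−7) = 7·5·8·4 = 1120 ≡ 2, so v_1 = 2^{−1} = 7 (mod 13).
  i = 2 (α = 4): (4−11)(4−6)(4−3)(4−7) = (−7)·(−2)·1·(−3) = −42 ≡ 10, so v_2 = 10^{−1} = 4 (mod 13).
  i = 3 (α = 6): (6−11)(6−4)(6−3)(6−7) = (−5)·2·3·(−1) = 30 ≡ 4, so v_3 = 4^{−1} = 10 (mod 13).
  i = 4 (α = 3): (3−11)(3−4)(3−6)(3−7) = (−8)·(−1)·(−3)·(−4) = 96 ≡ 5, so v_4 = 5^{−1} = 8 (mod 13).
  i = 5 (α = 7): (7−11)(7−4)(7−6)(7−3) = (−4)·3·1·4 = −48 ≡ 4, so v_5 = 4^{−1} = 10 (mod 13).
  v = [7, 4, 10, 8, 10].
Step 2: syndromes of r = [3, 7, 10, 9, 6] (all sums mod 13).
  S_0 = Σ v_i r_i = 7·3 + 4·7 + 10·10 + 8·9 + 10·6 = 281 ≡ 8.
  S_1 = Σ v_i α_i r_i = 7·11·3 + 4·4·7 + 10·6·10 + 8·3·9 + 10·7·6 = 1579 ≡ 6.
  α_i^2 mod 13 = [4, 3, 10, 9, 10].
  S_2 = Σ v_i α_i^2 r_i = 7·4·3 + 4·3·7 + 10·10·10 + 8·9·9 + 10·10·6 = 2416 ≡ 11.
  S = (8, 6, 11) ≠ 0, so r is not a codeword (an error is present).
Step 3: locate the error. For a single error e at position i, S_ℓ = v_i·e·α_i^ℓ, so α_err = S_1/S_0.
  S_0^{−1} = 8^{−1} = 5 (mod 13), so α_err = 6·5 = 30 ≡ 4 = α_2. Error position i = 2.
  Consistency check: S_2/S_1 = 11·11 = 121 ≡ 4 = α_err ✓ (single-error assumption holds).
Step 4: error magnitude e = S_0/v_2 = S_0·∏_{j≠2}(α_2 − α_j) = 8·10 = 80 ≡ 2 (mod 13).
Step 5: correct position 2: c_2 = r_2 − e = 7 − 2 ≡ 5 (mod 13). Hence c = [3, 5, 10, 9, 6].
  Check: interpolating c through the α_i gives m(x) = 8 + 9·x (degree < 2) with m(α_i) = c_i for every i, so c is indeed a codeword.


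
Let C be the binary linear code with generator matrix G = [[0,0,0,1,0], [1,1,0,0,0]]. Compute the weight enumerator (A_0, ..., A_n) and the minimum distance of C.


Weight distribution: A_0 = 1, A_1 = 1, A_2 = 1, A_3 = 1. Minimum distance d = 1.

Enumerate all 2^2 = 4 messages m ∈ F_2^2.
For each, compute codeword c = mG in F_2^5, then tally its weight.
  m = 00 → c = 00000, weight = 0.
  m = 10 → c = 00010, weight = 1.
  m = 01 → c = 11000, weight = 2.
  m = 11 → c = 11010, weight = 3.
Tally weights:
  weight 0: 1 codewords.
  weight 1: 1 codewords.
  weight 2: 1 codewords.
  weight 3: 1 codewords.
Minimum distance d = smallest w > 0 with A_w > 0 = 1.
Sanity: Σ A_w = 4 = 2^2 = 4 ✓.


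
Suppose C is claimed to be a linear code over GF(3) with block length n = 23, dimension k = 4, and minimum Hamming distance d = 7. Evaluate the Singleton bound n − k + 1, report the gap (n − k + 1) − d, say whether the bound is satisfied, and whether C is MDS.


Singleton RHS = n − k + 1 = 20, slack = 13, bound satisfied, not MDS.

Singleton bound: d ≤ n − k + 1.
Here n = 23, k = 4, so n − k + 1 = 20.
Given d = 7, check d ≤ 20: YES.
Slack = (n − k + 1) − d = 13.
The code is NOT MDS (slack = 13 > 0).
Description: the claimed parameters are [23, 4, 7]_3; such a code would be non-MDS.


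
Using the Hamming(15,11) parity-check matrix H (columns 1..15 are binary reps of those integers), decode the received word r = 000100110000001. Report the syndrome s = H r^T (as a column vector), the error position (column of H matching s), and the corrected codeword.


s = (0, 1, 0, 0)^T, error position = 4, corrected codeword c = 000000110000001

Compute s = H r^T mod 2 one row at a time:
  s_1 = 1 + 0 + 0 + 0 + 0 + 0 + 0 + 1 = 2 ≡ 0 (mod 2).
  s_2 = 1 + 0 + 0 + 1 + 0 + 0 + 0 + 1 = 3 ≡ 1 (mod 2).
  s_3 = 0 + 0 + 0 + 1 + 0 + 0 + 0 + 1 = 2 ≡ 0 (mod 2).
  s_4 = 0 + 0 + 0 + 1 + 0 + 0 + 0 + 1 = 2 ≡ 0 (mod 2).
s = (0, 1, 0, 0)^T — this equals column 4 of H (binary 0100), so error is at position 4.
Correct: flip bit 4 of r = 000100110000001 to get c = 000000110000001.


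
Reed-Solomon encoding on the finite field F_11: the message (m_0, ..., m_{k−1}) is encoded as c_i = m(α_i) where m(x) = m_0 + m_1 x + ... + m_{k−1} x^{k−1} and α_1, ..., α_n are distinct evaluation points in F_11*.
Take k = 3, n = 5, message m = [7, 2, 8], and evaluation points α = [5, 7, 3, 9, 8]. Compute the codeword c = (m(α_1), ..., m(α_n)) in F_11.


c = [8, 6, 8, 2, 7]

Message polynomial: m(x) = 7 + 2·x + 8·x^2 (mod 11).
For each evaluation point α_i, compute m(α_i) mod 11:
  α_1 = 5: Horner steps 8 → 9 → 8, so m(5) = 8.
  α_2 = 7: Horner steps 8 → 3 → 6, so m(7) = 6.
  α_3 = 3: Horner steps 8 → 4 → 8, so m(3) = 8.
  α_4 = 9: Horner steps 8 → 8 → 2, so m(9) = 2.
  α_5 = 8: Horner steps 8 → 0 → 7, so m(8) = 7.
Codeword c = [8, 6, 8, 2, 7] ∈ F_11^5.


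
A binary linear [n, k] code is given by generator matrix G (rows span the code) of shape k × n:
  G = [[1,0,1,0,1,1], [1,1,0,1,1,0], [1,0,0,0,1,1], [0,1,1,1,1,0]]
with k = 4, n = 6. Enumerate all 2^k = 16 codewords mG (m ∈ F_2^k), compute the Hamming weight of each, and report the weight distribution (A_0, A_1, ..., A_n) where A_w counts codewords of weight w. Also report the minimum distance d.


Weight distribution: A_0 = 1, A_1 = 2, A_2 = 2, A_3 = 4, A_4 = 5, A_5 = 2. Minimum distance d = 1.

Enumerate all 2^4 = 16 messages m ∈ F_2^4.
For each, compute codeword c = mG in F_2^6, then tally its weight.
  m = 0000 → c = 000000, weight = 0.
  m = 1000 → c = 101011, weight = 4.
  m = 0100 → c = 110110, weight = 4.
  m = 1100 → c = 011101, weight = 4.
  m = 0010 → c = 100011, weight = 3.
  m = 1010 → c = 001000, weight = 1.
  m = 0110 → c = 010101, weight = 3.
  m = 1110 → c = 111110, weight = 5.
  m = 0001 → c = 011110, weight = 4.
  m = 1001 → c = 110101, weight = 4.
  m = 0101 → c = 101000, weight = 2.
  m = 1101 → c = 000011, weight = 2.
  m = 0011 → c = 111101, weight = 5.
  m = 1011 → c = 010110, weight = 3.
  m = 0111 → c = 001011, weight = 3.
  m = 1111 → c = 100000, weight = 1.
Tally weights:
  weight 0: 1 codewords.
  weight 1: 2 codewords.
  weight 2: 2 codewords.
  weight 3: 4 codewords.
  weight 4: 5 codewords.
  weight 5: 2 codewords.
Minimum distance d = smallest w > 0 with A_w > 0 = 1.
Sanity: Σ A_w = 16 = 2^4 = 16 ✓.


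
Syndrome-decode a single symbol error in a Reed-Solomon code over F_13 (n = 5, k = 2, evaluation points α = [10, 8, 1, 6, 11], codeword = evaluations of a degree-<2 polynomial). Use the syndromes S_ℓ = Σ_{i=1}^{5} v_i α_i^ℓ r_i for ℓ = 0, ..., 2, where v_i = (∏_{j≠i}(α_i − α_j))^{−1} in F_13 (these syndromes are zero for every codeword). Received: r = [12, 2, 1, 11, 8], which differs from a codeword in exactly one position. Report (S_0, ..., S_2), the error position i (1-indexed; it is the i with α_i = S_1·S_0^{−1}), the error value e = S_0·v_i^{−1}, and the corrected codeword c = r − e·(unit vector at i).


S = (1, 10, 9), error at position 1, error magnitude e = 6, c = [6, 2, 1, 11, 8].

Step 1: column multipliers v_i = (∏_{j≠i}(α_i − α_j))^{−1} mod 13.
  i = 1 (α = 10): (10−8)(10−1)(10−6)(10−11) = 2·9·4·(−1) = −72 ≡ 6, so v_1 = 6^{−1} = 11 (mod 13).
  i = 2 (α = 8): (8−10)(8−1)(8−6)(8−11) = (−2)·7·2·(−3) = 84 ≡ 6, so v_2 = 6^{−1} = 11 (mod 13).
  i = 3 (α = 1): (1−10)(1−8)(1−6)(1−11) = (−9)·(−7)·(−5)·(−10) = 3150 ≡ 4, so v_3 = 4^{−1} = 10 (mod 13).
  i = 4 (α = 6): (6−10)(6−8)(6−1)(6−11) = (−4)·(−2)·5·(−5) = −200 ≡ 8, so v_4 = 8^{−1} = 5 (mod 13).
  i = 5 (α = 11): (11−10)(11−8)(11−1)(11−6) = 1·3·10·5 = 150 ≡ 7, so v_5 = 7^{−1} = 2 (mod 13).
  v = [11, 11, 10, 5, 2].
Step 2: syndromes of r = [12, 2, 1, 11, 8] (all sums mod 13).
  S_0 = Σ v_i r_i = 11·12 + 11·2 + 10·1 + 5·11 + 2·8 = 235 ≡ 1.
  S_1 = Σ v_i α_i r_i = 11·10·12 + 11·8·2 + 10·1·1 + 5·6·11 + 2·11·8 = 2012 ≡ 10.
  α_i^2 mod 13 = [9, 12, 1, 10, 4].
  S_2 = Σ v_i α_i^2 r_i = 11·9·12 + 11·12·2 + 10·1·1 + 5·10·11 + 2·4·8 = 2076 ≡ 9.
  S = (1, 10, 9) ≠ 0, so r is not a codeword (an error is present).
Step 3: locate the error. For a single error e at position i, S_ℓ = v_i·e·α_i^ℓ, so α_err = S_1/S_0.
  S_0^{−1} = 1^{−1} = 1 (mod 13), so α_err = 10·1 = 10 ≡ 10 = α_1. Error position i = 1.
  Consistency check: S_2/S_1 = 9·4 = 36 ≡ 10 = α_err ✓ (single-error assumption holds).
Step 4: error magnitude e = S_0/v_1 = S_0·∏_{j≠1}(α_1 − α_j) = 1·6 = 6 ≡ 6 (mod 13).
Step 5: correct position 1: c_1 = r_1 − e = 12 − 6 ≡ 6 (mod 13). Hence c = [6, 2, 1, 11, 8].
  Check: interpolating c through the α_i gives m(x) = 12 + 2·x (degree < 2) with m(α_i) = c_i for every i, so c is indeed a codeword.
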